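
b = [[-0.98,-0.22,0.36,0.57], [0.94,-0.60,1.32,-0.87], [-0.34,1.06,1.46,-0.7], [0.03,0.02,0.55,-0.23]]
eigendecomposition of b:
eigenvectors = [[0.15+0.43j,0.15-0.43j,-0.49+0.00j,0.13+0.00j], [0.83+0.00j,(0.83-0j),(-0.28+0j),0.44+0.00j], [-0.29+0.02j,-0.29-0.02j,(-0.28+0j),0.85+0.00j], [(0.14+0.05j),0.14-0.05j,(-0.77+0j),0.24+0.00j]]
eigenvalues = [(-1.05+0.46j), (-1.05-0.46j), (-0+0j), (1.76+0j)]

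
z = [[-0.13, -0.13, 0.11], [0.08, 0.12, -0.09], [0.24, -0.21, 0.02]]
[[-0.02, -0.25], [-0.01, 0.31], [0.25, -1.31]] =z@[[1.2, -2.51], [0.35, 3.24], [1.65, -1.4]]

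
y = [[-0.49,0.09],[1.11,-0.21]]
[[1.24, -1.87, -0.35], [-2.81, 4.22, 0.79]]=y@[[-2.36, 4.04, 0.63], [0.89, 1.27, -0.43]]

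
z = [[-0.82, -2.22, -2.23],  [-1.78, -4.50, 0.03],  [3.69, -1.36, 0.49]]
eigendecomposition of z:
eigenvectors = [[(0.08-0.56j),  0.08+0.56j,  0.42+0.00j], [(0.07+0.17j),  0.07-0.17j,  (0.91+0j)], [(-0.81+0j),  (-0.81-0j),  (-0.05+0j)]]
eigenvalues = [(0.25+2.83j), (0.25-2.83j), (-5.33+0j)]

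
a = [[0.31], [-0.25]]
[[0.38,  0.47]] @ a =[[0.0]]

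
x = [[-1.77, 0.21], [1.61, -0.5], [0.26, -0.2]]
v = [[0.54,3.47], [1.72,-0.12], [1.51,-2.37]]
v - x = [[2.31, 3.26],[0.11, 0.38],[1.25, -2.17]]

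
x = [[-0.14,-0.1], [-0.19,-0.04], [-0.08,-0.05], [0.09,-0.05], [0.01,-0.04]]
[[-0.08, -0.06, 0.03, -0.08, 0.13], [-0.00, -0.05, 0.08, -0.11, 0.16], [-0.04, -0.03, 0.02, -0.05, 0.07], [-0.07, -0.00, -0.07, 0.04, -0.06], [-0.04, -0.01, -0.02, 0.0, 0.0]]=x @ [[-0.2, 0.18, -0.51, 0.54, -0.77], [1.05, 0.35, 0.45, 0.09, -0.25]]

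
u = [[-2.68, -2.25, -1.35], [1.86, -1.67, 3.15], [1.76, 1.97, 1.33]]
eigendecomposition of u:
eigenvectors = [[(-0.5+0j),  -0.84+0.00j,  -0.84-0.00j], [(0.46+0j),  -0.11+0.19j,  (-0.11-0.19j)], [0.74+0.00j,  (0.49-0.05j),  (0.49+0.05j)]]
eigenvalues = [(1.36+0j), (-2.19+0.44j), (-2.19-0.44j)]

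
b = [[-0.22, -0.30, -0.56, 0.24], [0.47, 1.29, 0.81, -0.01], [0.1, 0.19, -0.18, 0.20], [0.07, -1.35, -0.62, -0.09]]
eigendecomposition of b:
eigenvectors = [[-0.27, 0.30, -0.07, -0.67], [0.62, -0.36, -0.30, 0.31], [-0.05, 0.27, 0.53, -0.30], [-0.73, 0.84, 0.79, 0.6]]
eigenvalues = [1.04, 0.31, -0.0, -0.55]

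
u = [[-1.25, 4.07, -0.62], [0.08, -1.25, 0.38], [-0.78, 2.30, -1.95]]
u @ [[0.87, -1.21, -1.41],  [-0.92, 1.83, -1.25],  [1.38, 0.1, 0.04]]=[[-5.69,8.90,-3.35], [1.74,-2.35,1.46], [-5.49,4.96,-1.85]]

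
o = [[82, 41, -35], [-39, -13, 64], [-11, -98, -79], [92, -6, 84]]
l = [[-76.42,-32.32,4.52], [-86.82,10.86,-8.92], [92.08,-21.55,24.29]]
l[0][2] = 4.52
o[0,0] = 82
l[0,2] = 4.52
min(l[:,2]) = -8.92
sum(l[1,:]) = -84.88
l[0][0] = -76.42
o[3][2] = 84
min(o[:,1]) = -98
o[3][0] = 92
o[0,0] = 82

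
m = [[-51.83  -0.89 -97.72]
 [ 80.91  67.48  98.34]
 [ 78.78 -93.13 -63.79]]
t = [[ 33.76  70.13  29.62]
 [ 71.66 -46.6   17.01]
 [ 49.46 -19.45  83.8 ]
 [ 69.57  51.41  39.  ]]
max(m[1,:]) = 98.34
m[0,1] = -0.89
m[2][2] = -63.79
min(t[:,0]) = 33.76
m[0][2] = -97.72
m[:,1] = [-0.89, 67.48, -93.13]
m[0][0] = -51.83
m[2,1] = -93.13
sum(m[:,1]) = -26.539999999999992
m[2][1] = -93.13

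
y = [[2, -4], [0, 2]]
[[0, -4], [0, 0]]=y @ [[0, -2], [0, 0]]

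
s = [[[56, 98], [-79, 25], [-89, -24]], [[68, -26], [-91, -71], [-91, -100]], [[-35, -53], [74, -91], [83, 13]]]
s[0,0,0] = 56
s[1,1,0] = -91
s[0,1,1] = 25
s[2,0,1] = -53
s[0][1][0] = -79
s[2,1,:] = [74, -91]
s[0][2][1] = -24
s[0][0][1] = 98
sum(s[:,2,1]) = -111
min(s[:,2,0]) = -91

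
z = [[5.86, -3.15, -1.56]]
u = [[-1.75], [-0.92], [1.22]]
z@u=[[-9.26]]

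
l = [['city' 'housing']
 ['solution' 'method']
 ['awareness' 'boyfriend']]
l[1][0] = 'solution'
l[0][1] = 'housing'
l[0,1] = 'housing'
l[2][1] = 'boyfriend'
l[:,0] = ['city', 'solution', 'awareness']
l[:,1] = ['housing', 'method', 'boyfriend']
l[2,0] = 'awareness'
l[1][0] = 'solution'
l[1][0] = 'solution'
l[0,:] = ['city', 'housing']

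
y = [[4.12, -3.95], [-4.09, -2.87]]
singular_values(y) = [5.96, 4.7]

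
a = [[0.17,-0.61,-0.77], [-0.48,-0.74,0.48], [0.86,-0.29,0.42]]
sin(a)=[[0.34,-0.62,-0.80],[-0.48,-0.58,0.5],[0.89,-0.3,0.59]]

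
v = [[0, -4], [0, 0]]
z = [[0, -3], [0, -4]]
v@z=[[0, 16], [0, 0]]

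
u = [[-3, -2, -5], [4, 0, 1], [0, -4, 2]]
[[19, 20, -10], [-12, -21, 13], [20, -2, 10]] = u@[[-3, -5, 3], [-5, 0, -2], [0, -1, 1]]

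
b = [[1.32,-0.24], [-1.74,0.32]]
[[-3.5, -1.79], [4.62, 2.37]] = b@[[-2.66,-1.20], [-0.04,0.87]]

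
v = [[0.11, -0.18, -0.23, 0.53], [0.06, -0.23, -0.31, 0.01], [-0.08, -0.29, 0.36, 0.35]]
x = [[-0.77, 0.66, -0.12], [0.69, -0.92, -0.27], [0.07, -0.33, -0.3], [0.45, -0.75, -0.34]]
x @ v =[[-0.04, 0.02, -0.07, -0.44], [0.04, 0.17, 0.03, 0.26], [0.01, 0.15, -0.02, -0.07], [0.03, 0.19, 0.01, 0.11]]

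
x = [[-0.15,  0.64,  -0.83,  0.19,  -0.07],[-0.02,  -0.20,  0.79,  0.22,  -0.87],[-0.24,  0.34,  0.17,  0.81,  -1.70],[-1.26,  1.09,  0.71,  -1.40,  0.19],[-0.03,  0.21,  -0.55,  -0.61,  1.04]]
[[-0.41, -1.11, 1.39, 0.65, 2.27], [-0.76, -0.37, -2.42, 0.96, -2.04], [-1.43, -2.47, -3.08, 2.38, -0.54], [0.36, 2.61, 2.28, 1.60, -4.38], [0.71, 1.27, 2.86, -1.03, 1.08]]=x@[[-2.98, -0.2, 1.25, -0.03, 2.70], [-2.22, -0.41, 2.79, 1.3, 2.17], [-0.65, 0.64, 0.01, 0.30, -1.21], [0.50, -1.58, -0.3, -0.11, 1.93], [0.99, 0.71, 2.05, -1.16, 1.17]]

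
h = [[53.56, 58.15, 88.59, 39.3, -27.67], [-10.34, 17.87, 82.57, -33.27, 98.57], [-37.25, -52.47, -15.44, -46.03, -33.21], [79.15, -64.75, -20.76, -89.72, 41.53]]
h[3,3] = -89.72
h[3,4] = 41.53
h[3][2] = -20.76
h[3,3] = -89.72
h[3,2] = -20.76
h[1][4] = 98.57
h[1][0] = -10.34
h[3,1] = -64.75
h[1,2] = 82.57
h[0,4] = -27.67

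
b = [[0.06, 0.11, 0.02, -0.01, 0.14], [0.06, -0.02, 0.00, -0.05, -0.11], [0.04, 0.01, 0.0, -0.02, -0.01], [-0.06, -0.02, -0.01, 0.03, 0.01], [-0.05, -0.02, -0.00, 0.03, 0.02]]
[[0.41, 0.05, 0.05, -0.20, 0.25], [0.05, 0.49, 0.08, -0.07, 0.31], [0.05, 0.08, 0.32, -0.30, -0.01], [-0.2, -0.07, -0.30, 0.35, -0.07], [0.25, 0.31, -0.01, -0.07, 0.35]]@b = [[0.03, 0.04, 0.01, -0.01, 0.05], [0.02, -0.01, 0.00, -0.02, -0.04], [0.04, 0.01, 0.0, -0.02, -0.01], [-0.05, -0.03, -0.01, 0.02, -0.02], [0.02, 0.02, 0.01, -0.01, 0.01]]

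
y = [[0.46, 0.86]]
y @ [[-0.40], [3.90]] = [[3.17]]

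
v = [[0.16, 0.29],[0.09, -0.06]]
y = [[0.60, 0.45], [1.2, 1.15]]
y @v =[[0.14, 0.15], [0.30, 0.28]]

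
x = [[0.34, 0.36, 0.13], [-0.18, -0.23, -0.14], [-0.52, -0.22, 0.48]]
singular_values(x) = [0.83, 0.48, 0.0]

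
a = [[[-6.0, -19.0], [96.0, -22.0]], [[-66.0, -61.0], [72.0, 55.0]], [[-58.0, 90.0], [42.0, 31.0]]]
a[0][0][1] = -19.0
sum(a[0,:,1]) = -41.0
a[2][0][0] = -58.0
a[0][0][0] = -6.0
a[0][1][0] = 96.0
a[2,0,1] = 90.0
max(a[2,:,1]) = 90.0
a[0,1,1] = -22.0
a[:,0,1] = [-19.0, -61.0, 90.0]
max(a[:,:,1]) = 90.0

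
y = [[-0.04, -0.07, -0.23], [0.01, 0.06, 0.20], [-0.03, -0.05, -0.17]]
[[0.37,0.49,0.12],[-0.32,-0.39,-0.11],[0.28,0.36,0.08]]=y @ [[-0.21,-1.63,0.34], [1.91,0.45,-0.26], [-2.15,-1.98,-0.48]]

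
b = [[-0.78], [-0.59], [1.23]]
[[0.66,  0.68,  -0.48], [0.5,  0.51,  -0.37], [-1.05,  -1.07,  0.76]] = b@[[-0.85,-0.87,0.62]]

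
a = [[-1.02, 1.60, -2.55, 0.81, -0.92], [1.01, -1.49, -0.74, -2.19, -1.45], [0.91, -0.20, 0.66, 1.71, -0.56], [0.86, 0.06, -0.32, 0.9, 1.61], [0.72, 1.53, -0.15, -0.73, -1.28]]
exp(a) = [[-0.83, -0.19, -1.2, -2.31, -0.71], [-0.7, -0.56, 0.59, -1.15, -0.8], [1.31, 0.82, -0.69, 2.15, 0.54], [0.35, 0.85, -2.08, -0.48, 0.32], [-0.44, -0.08, -0.08, -1.63, -0.63]]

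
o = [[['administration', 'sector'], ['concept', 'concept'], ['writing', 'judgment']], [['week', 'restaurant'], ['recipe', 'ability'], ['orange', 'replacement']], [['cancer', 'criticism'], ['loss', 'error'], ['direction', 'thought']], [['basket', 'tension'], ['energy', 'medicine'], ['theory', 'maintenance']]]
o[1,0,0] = 'week'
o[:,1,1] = ['concept', 'ability', 'error', 'medicine']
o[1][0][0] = 'week'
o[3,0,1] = 'tension'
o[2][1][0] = 'loss'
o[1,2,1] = 'replacement'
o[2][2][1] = 'thought'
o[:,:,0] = [['administration', 'concept', 'writing'], ['week', 'recipe', 'orange'], ['cancer', 'loss', 'direction'], ['basket', 'energy', 'theory']]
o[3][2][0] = 'theory'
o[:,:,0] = [['administration', 'concept', 'writing'], ['week', 'recipe', 'orange'], ['cancer', 'loss', 'direction'], ['basket', 'energy', 'theory']]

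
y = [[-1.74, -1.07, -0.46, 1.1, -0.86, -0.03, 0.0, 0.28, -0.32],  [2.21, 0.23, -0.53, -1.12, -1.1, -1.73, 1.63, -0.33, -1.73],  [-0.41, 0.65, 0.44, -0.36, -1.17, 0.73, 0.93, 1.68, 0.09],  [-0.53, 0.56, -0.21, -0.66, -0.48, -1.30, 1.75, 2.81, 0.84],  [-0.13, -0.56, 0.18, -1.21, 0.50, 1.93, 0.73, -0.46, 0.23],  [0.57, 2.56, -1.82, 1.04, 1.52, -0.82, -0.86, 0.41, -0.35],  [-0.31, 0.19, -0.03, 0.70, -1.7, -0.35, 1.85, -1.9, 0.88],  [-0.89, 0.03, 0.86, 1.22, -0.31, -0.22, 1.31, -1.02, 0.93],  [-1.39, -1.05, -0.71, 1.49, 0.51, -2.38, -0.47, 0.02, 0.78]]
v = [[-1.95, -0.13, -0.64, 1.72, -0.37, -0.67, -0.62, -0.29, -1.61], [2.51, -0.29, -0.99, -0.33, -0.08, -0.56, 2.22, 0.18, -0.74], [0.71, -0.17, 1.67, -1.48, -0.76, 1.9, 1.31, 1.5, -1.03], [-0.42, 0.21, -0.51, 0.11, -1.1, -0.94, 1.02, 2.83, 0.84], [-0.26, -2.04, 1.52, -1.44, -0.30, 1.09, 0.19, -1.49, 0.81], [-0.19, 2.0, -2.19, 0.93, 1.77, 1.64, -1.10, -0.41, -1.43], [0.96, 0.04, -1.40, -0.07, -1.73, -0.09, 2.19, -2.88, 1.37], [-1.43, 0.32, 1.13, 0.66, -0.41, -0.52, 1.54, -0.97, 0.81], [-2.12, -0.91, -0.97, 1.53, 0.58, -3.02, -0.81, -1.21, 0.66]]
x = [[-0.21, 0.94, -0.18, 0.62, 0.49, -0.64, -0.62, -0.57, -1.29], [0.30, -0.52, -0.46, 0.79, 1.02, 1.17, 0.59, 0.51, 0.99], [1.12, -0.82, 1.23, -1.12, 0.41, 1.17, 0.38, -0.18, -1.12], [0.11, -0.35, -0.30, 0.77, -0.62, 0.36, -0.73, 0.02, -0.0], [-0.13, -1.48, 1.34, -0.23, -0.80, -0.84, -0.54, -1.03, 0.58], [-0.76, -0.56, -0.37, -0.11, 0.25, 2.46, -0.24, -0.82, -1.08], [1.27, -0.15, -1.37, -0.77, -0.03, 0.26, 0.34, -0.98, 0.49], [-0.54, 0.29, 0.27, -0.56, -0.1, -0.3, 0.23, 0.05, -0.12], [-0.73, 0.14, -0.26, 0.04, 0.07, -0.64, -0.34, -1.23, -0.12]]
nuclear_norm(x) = 16.72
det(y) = -1.50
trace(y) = -0.44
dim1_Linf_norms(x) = [1.29, 1.17, 1.23, 0.77, 1.48, 2.46, 1.37, 0.56, 1.23]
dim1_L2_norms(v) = [3.29, 3.65, 3.84, 3.51, 3.58, 4.35, 4.57, 2.88, 4.54]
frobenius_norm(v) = 11.52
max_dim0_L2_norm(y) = 3.99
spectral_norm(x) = 3.63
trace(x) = 3.20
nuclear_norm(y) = 25.13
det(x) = 0.00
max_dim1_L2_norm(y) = 4.05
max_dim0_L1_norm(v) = 11.76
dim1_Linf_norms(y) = [1.74, 2.21, 1.68, 2.81, 1.93, 2.56, 1.9, 1.31, 2.38]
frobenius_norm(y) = 9.84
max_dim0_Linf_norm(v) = 3.02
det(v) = 2516.48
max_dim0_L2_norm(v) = 4.84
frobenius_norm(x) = 6.66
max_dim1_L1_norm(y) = 10.61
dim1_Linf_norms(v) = [1.95, 2.51, 1.9, 2.83, 2.04, 2.19, 2.88, 1.54, 3.02]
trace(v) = 2.76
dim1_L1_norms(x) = [5.56, 6.35, 7.55, 3.26, 6.97, 6.65, 5.66, 2.46, 3.57]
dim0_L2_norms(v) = [4.28, 3.04, 3.97, 3.32, 2.94, 4.3, 4.14, 4.84, 3.25]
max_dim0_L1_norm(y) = 9.53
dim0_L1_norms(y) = [8.18, 6.9, 5.24, 8.9, 8.15, 9.49, 9.53, 8.91, 6.15]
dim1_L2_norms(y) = [2.55, 4.05, 2.55, 3.83, 2.57, 3.91, 3.38, 2.61, 3.54]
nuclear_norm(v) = 29.39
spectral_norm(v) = 6.50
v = x + y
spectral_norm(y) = 4.77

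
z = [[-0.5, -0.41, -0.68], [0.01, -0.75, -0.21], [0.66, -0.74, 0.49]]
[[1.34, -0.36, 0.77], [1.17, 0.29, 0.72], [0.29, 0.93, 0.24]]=z @ [[0.28, 0.56, -0.05], [-1.13, -0.49, -0.78], [-1.5, 0.41, -0.63]]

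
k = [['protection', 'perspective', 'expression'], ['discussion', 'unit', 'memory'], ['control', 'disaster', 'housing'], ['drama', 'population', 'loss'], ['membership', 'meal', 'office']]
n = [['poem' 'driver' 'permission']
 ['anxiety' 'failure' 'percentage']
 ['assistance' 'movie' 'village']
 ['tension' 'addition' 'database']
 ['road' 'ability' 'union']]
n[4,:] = ['road', 'ability', 'union']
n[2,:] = ['assistance', 'movie', 'village']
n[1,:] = ['anxiety', 'failure', 'percentage']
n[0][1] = 'driver'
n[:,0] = ['poem', 'anxiety', 'assistance', 'tension', 'road']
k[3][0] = 'drama'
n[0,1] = 'driver'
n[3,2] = 'database'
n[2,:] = ['assistance', 'movie', 'village']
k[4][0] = 'membership'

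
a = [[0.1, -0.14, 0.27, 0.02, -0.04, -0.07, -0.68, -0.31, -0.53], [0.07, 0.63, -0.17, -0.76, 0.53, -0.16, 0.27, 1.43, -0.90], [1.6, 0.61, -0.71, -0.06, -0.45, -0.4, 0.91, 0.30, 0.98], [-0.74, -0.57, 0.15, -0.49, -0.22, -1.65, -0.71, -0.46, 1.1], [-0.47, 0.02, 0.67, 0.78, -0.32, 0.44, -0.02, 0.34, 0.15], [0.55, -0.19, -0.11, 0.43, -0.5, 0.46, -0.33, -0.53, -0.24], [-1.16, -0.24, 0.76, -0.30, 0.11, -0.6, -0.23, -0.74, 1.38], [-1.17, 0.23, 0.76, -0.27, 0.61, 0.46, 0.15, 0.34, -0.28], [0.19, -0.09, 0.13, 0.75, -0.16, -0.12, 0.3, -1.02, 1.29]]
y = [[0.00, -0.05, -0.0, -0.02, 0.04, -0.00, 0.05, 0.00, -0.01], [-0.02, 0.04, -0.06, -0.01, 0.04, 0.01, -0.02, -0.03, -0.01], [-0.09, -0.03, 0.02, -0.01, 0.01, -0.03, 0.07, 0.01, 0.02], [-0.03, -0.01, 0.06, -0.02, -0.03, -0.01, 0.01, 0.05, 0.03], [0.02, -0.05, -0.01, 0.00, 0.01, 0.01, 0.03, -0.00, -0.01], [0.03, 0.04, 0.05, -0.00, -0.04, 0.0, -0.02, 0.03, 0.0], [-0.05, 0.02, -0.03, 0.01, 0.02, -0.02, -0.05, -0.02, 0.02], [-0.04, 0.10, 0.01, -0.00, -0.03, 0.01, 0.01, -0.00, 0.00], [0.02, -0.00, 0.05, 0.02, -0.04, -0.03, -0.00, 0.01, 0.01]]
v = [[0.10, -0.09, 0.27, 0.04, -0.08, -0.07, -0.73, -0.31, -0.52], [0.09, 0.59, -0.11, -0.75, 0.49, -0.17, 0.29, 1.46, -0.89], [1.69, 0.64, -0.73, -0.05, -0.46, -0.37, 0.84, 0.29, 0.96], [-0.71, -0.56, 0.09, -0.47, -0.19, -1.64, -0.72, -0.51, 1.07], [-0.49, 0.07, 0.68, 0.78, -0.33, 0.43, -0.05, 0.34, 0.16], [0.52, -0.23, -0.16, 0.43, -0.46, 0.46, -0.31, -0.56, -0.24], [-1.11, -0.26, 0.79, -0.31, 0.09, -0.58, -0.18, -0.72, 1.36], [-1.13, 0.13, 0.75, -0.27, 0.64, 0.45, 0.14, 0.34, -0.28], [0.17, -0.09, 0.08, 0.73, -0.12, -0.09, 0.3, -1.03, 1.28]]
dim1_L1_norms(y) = [0.17, 0.24, 0.29, 0.25, 0.14, 0.21, 0.24, 0.2, 0.18]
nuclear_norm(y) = 0.62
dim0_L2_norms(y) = [0.12, 0.14, 0.12, 0.04, 0.09, 0.05, 0.11, 0.07, 0.05]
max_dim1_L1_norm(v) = 6.03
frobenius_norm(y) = 0.28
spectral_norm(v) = 3.50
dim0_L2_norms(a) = [2.53, 1.13, 1.5, 1.53, 1.14, 1.98, 1.46, 2.13, 2.64]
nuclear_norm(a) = 12.51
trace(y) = 0.01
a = v + y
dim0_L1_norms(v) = [6.01, 2.66, 3.66, 3.83, 2.86, 4.26, 3.56, 5.56, 6.76]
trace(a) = 1.07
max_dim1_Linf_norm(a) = 1.65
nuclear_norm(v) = 12.40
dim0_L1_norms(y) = [0.3, 0.34, 0.29, 0.09, 0.26, 0.12, 0.26, 0.15, 0.11]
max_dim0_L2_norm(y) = 0.14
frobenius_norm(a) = 5.58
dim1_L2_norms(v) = [1.0, 2.05, 2.42, 2.39, 1.32, 1.19, 2.18, 1.66, 1.84]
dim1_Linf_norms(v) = [0.73, 1.46, 1.69, 1.64, 0.78, 0.56, 1.36, 1.13, 1.28]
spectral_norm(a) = 3.55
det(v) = -0.00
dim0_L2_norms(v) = [2.54, 1.11, 1.52, 1.51, 1.12, 1.95, 1.44, 2.17, 2.6]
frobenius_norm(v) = 5.55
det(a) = 0.02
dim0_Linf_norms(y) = [0.09, 0.1, 0.06, 0.02, 0.04, 0.03, 0.07, 0.05, 0.03]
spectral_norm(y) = 0.16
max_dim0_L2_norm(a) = 2.64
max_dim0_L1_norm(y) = 0.34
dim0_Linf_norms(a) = [1.6, 0.63, 0.76, 0.78, 0.61, 1.65, 0.91, 1.43, 1.38]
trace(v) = 1.06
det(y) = -0.00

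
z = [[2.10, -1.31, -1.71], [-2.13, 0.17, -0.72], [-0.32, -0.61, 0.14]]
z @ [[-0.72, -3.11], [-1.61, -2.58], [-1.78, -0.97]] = [[3.64, -1.49], [2.54, 6.88], [0.96, 2.43]]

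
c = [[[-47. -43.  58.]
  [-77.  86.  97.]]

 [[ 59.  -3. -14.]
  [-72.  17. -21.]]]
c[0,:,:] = [[-47.0, -43.0, 58.0], [-77.0, 86.0, 97.0]]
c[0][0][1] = -43.0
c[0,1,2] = 97.0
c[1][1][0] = -72.0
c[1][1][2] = -21.0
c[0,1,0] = -77.0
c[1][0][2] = -14.0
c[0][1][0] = -77.0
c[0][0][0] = -47.0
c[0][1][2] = 97.0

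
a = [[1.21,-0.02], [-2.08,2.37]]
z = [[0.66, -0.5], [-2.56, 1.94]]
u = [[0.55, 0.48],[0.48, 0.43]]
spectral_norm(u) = 0.97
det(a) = 2.83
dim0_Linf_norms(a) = [2.08, 2.37]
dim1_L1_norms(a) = [1.23, 4.45]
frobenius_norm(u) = 0.97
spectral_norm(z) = 3.32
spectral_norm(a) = 3.26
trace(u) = 0.98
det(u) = 0.01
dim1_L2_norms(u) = [0.73, 0.64]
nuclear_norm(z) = 3.32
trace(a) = 3.58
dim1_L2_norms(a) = [1.21, 3.15]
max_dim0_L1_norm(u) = 1.03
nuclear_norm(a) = 4.13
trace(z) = 2.60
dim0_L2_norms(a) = [2.41, 2.37]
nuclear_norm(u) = 0.98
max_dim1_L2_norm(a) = 3.15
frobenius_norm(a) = 3.38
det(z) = 0.00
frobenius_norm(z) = 3.32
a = z + u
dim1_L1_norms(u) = [1.03, 0.91]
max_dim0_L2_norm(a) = 2.41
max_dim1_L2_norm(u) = 0.73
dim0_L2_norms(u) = [0.73, 0.64]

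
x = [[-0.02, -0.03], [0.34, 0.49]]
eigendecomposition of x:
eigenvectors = [[-0.82, 0.06], [0.57, -1.00]]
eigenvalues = [0.0, 0.47]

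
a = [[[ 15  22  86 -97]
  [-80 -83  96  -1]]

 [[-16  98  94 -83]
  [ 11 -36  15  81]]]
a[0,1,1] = -83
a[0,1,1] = -83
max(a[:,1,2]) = 96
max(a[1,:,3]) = 81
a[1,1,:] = [11, -36, 15, 81]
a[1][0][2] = 94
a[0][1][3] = -1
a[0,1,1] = -83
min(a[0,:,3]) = -97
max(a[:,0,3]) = -83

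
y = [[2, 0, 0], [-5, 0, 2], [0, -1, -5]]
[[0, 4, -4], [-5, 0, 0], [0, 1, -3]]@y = [[-20, 4, 28], [-10, 0, 0], [-5, 3, 17]]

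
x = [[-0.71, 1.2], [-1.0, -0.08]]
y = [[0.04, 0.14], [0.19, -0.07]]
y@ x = [[-0.17,  0.04], [-0.06,  0.23]]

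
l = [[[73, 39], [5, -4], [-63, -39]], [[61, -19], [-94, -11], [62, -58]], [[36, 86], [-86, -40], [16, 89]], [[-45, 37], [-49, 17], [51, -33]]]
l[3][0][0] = -45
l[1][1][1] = -11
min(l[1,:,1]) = -58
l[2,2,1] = 89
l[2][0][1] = 86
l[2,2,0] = 16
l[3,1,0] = -49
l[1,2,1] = -58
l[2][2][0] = 16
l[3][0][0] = -45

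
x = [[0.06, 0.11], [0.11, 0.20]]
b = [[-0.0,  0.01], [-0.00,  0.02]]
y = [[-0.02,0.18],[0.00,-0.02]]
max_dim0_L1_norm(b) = 0.03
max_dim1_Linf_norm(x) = 0.2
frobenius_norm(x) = 0.26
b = x @ y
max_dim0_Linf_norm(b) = 0.02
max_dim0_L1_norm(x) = 0.31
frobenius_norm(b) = 0.02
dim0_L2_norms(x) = [0.13, 0.23]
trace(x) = 0.26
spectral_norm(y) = 0.18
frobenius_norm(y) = 0.18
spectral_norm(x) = 0.26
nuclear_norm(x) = 0.26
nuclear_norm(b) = 0.02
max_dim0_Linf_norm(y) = 0.18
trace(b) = 0.02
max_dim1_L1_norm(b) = 0.02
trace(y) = -0.04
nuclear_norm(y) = 0.18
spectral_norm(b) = 0.02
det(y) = 0.00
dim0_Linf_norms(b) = [0.0, 0.02]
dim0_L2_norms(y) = [0.02, 0.18]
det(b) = 0.00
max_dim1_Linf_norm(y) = 0.18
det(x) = -0.00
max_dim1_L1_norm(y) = 0.2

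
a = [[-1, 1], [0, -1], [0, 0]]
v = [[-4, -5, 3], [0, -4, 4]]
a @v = [[4, 1, 1], [0, 4, -4], [0, 0, 0]]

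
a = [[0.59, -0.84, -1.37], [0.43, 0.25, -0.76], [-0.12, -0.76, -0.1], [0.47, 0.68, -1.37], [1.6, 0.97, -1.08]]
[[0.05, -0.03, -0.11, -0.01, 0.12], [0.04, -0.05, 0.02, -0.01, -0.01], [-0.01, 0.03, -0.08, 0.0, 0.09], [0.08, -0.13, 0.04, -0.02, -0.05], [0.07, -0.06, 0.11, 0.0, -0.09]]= a@[[-0.0, 0.05, 0.03, 0.02, -0.00],[0.02, -0.06, 0.1, -0.01, -0.11],[-0.05, 0.08, 0.03, 0.02, -0.02]]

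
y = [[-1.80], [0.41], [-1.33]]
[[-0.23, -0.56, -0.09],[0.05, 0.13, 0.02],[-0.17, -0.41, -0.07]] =y@[[0.13, 0.31, 0.05]]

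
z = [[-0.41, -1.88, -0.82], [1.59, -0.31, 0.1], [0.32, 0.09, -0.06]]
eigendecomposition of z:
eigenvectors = [[(-0.74+0j), (-0.74-0j), (-0.1+0j)], [(0.01+0.66j), (0.01-0.66j), (-0.39+0j)], [(0.05+0.12j), 0.05-0.12j, (0.92+0j)]]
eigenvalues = [(-0.32+1.8j), (-0.32-1.8j), (-0.13+0j)]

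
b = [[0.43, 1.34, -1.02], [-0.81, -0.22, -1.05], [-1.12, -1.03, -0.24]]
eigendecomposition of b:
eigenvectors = [[-0.18, 0.60, -0.79],[0.71, -0.65, 0.00],[0.68, -0.47, 0.61]]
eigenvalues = [-1.02, -0.22, 1.21]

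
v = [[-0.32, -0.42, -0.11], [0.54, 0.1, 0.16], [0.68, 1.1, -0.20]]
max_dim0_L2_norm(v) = 1.18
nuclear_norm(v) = 2.04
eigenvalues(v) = [(0.04+0.42j), (0.04-0.42j), (-0.49+0j)]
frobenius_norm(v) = 1.53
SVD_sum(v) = [[-0.31, -0.42, 0.03],[0.23, 0.31, -0.03],[0.78, 1.04, -0.09]] + [[-0.06, 0.04, -0.04], [0.29, -0.20, 0.22], [-0.11, 0.08, -0.08]] + [[0.05,-0.04,-0.1], [0.01,-0.01,-0.03], [0.01,-0.01,-0.03]]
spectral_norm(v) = 1.45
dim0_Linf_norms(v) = [0.68, 1.1, 0.2]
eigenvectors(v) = [[0.37-0.29j,  0.37+0.29j,  (-0.01+0j)],[(-0.4-0.12j),  -0.40+0.12j,  (-0.26+0j)],[(-0.78+0j),  (-0.78-0j),  (0.97+0j)]]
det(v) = -0.09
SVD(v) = [[-0.36, 0.18, 0.92],[0.27, -0.92, 0.28],[0.89, 0.35, 0.28]] @ diag([1.4525492926919286, 0.4508631222257871, 0.1316168580273551]) @ [[0.60, 0.8, -0.07],  [-0.7, 0.48, -0.52],  [0.39, -0.36, -0.85]]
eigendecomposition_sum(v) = [[(-0.16+0.22j),  (-0.21+0.02j),  -0.06+0.01j], [(0.24+0j),  (0.12+0.14j),  0.03+0.04j], [(0.44-0.13j),  0.29+0.19j,  (0.08+0.05j)]] + [[-0.16-0.22j, (-0.21-0.02j), -0.06-0.01j], [0.24-0.00j, (0.12-0.14j), 0.03-0.04j], [(0.44+0.13j), 0.29-0.19j, 0.08-0.05j]] + [[-0j,-0.00-0.00j,0.00-0.00j], [0.05-0.00j,(-0.14-0j),(0.09-0j)], [-0.21+0.00j,0.52+0.00j,(-0.36+0j)]]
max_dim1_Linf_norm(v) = 1.1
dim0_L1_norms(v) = [1.54, 1.62, 0.47]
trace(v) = -0.42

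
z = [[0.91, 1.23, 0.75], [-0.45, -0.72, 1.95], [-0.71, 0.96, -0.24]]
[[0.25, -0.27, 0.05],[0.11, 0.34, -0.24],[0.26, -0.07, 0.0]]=z@[[-0.11, -0.15, 0.08],[0.22, -0.16, 0.04],[0.11, 0.08, -0.09]]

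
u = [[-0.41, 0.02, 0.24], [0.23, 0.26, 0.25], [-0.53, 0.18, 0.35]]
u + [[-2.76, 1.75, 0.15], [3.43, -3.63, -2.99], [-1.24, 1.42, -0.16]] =[[-3.17, 1.77, 0.39], [3.66, -3.37, -2.74], [-1.77, 1.60, 0.19]]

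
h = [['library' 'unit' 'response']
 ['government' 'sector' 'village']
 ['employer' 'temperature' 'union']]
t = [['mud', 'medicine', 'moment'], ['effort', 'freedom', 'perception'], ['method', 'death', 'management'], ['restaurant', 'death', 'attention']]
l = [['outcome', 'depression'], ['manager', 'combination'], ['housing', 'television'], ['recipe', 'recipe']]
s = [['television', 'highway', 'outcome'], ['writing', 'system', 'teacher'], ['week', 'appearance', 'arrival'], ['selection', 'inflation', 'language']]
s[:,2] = ['outcome', 'teacher', 'arrival', 'language']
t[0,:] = ['mud', 'medicine', 'moment']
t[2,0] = 'method'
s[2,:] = ['week', 'appearance', 'arrival']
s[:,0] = ['television', 'writing', 'week', 'selection']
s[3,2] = 'language'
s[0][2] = 'outcome'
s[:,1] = ['highway', 'system', 'appearance', 'inflation']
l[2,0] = 'housing'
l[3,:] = ['recipe', 'recipe']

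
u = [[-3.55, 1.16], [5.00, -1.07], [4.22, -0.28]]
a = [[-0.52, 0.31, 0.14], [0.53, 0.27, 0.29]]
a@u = [[3.99,-0.97], [0.69,0.24]]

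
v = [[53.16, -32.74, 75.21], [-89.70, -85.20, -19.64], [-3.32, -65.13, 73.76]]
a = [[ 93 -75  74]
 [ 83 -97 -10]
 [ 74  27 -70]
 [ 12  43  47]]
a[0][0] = 93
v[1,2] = -19.64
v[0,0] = 53.16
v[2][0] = -3.32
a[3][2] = 47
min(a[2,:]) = -70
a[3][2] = 47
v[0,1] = -32.74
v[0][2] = 75.21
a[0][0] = 93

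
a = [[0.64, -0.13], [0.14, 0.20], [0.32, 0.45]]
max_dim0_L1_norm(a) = 1.1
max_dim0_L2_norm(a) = 0.73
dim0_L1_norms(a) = [1.1, 0.78]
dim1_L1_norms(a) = [0.77, 0.34, 0.77]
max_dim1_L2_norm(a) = 0.65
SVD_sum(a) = [[0.55,0.16], [0.18,0.05], [0.42,0.12]] + [[0.09, -0.29], [-0.04, 0.15], [-0.1, 0.33]]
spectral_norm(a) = 0.75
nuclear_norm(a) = 1.23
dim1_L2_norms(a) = [0.65, 0.24, 0.55]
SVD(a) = [[-0.77, 0.64], [-0.26, -0.31], [-0.58, -0.7]] @ diag([0.7469989186388424, 0.4826930862902432]) @ [[-0.96,  -0.29], [0.29,  -0.96]]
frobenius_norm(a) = 0.89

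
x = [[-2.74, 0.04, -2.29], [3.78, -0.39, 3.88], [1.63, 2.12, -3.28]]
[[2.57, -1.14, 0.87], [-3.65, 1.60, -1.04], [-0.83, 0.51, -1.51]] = x@[[-0.82, 0.27, -0.54], [0.02, 0.31, 0.12], [-0.14, 0.18, 0.27]]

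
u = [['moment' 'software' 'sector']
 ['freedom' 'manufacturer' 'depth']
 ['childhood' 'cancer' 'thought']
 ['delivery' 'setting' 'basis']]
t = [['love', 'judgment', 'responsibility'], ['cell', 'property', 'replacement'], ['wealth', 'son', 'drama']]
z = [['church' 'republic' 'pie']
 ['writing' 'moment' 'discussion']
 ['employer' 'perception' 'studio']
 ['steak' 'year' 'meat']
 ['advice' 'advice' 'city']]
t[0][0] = 'love'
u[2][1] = 'cancer'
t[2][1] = 'son'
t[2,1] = 'son'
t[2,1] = 'son'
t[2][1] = 'son'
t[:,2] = ['responsibility', 'replacement', 'drama']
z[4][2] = 'city'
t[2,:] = ['wealth', 'son', 'drama']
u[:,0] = ['moment', 'freedom', 'childhood', 'delivery']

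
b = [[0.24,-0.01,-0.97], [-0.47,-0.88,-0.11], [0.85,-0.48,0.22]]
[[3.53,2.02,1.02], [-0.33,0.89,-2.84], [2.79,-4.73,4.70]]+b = [[3.77,  2.01,  0.05], [-0.8,  0.01,  -2.95], [3.64,  -5.21,  4.92]]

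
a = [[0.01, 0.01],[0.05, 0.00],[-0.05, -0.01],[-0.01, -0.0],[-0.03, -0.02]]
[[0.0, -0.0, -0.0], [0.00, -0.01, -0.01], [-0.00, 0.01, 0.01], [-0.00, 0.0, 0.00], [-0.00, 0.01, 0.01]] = a@[[0.02, -0.26, -0.21], [0.03, -0.15, -0.1]]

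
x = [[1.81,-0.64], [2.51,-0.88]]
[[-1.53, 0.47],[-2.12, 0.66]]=x@[[-0.76, 0.28], [0.24, 0.05]]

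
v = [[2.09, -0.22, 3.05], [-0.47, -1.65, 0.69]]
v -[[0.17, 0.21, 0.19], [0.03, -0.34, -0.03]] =[[1.92,  -0.43,  2.86],[-0.5,  -1.31,  0.72]]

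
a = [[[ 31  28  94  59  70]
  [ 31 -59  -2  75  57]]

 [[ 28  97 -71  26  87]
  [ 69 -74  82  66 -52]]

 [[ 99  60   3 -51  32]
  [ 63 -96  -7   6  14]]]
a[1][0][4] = 87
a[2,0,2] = 3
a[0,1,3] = 75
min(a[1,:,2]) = -71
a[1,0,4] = 87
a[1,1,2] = 82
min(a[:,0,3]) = -51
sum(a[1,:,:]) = 258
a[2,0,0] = 99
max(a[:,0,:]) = 99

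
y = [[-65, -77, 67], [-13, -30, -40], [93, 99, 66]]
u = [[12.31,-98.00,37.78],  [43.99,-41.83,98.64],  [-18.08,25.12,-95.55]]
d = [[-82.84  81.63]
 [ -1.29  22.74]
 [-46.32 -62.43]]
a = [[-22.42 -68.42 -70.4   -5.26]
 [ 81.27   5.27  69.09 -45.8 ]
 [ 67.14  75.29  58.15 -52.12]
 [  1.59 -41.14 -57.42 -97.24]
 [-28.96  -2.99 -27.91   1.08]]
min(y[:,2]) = -40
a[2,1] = 75.29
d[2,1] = -62.43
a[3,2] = -57.42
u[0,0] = 12.31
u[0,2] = 37.78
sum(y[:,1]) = -8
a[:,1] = [-68.42, 5.27, 75.29, -41.14, -2.99]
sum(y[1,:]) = -83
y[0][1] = -77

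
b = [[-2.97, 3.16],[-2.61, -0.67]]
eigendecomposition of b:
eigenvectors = [[0.74+0.00j, (0.74-0j)], [0.27+0.62j, 0.27-0.62j]]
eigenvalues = [(-1.82+2.63j), (-1.82-2.63j)]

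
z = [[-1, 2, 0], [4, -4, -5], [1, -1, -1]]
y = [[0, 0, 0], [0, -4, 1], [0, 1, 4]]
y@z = [[0, 0, 0], [-15, 15, 19], [8, -8, -9]]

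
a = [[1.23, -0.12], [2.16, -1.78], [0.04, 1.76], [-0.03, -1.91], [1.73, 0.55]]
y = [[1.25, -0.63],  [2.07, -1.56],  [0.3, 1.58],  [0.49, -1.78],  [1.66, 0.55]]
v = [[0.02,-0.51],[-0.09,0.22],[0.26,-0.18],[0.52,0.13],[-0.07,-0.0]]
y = v + a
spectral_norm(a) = 3.56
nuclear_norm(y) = 5.83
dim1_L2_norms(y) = [1.4, 2.59, 1.61, 1.85, 1.75]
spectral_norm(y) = 3.52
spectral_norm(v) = 0.60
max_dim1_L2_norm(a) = 2.8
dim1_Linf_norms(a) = [1.23, 2.16, 1.76, 1.91, 1.73]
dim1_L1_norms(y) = [1.88, 3.63, 1.88, 2.27, 2.21]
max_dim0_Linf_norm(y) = 2.07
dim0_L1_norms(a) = [5.19, 6.12]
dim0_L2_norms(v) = [0.59, 0.6]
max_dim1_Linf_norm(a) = 2.16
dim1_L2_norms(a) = [1.24, 2.8, 1.76, 1.91, 1.82]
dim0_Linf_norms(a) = [2.16, 1.91]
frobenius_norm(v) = 0.84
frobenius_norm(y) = 4.21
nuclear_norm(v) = 1.19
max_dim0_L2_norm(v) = 0.6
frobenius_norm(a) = 4.41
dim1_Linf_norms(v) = [0.51, 0.22, 0.26, 0.52, 0.07]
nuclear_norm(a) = 6.16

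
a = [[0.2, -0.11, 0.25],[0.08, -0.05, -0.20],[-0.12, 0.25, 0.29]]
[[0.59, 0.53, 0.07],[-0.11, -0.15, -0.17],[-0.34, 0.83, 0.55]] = a @ [[-0.1,3.15,0.54], [-2.83,3.52,1.76], [1.21,1.14,0.61]]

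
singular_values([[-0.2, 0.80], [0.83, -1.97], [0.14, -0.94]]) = [2.47, 0.23]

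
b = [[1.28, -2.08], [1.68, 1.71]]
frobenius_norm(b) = 3.42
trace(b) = 2.99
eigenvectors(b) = [[0.74+0.00j, (0.74-0j)],[-0.08-0.66j, -0.08+0.66j]]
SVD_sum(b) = [[-0.15, -1.97],[0.14, 1.83]] + [[1.43, -0.11], [1.54, -0.12]]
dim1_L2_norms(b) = [2.44, 2.4]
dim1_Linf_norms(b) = [2.08, 1.71]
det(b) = 5.68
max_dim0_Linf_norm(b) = 2.08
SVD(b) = [[-0.73, 0.68], [0.68, 0.73]] @ diag([2.6956036762953635, 2.1083218018943226]) @ [[0.07, 1.0],[1.00, -0.07]]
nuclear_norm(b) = 4.80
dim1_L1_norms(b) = [3.36, 3.39]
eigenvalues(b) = [(1.5+1.86j), (1.5-1.86j)]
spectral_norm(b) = 2.70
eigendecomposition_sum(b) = [[(0.64+1.02j),(-1.04+0.84j)], [(0.84-0.68j),(0.86+0.84j)]] + [[0.64-1.02j, (-1.04-0.84j)], [(0.84+0.68j), (0.86-0.84j)]]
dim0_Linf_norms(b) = [1.68, 2.08]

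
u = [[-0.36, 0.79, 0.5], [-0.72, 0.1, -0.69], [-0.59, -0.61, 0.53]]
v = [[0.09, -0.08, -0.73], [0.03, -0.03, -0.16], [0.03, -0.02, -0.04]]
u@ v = [[0.01, -0.0, 0.12], [-0.08, 0.07, 0.54], [-0.06, 0.05, 0.51]]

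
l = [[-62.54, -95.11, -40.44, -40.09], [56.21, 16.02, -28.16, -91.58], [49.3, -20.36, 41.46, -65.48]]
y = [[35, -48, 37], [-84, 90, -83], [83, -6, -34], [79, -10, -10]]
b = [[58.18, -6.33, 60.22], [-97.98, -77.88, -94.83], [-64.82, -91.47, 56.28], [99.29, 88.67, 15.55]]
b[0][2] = 60.22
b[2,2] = 56.28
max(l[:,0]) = 56.21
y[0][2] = 37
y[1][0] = -84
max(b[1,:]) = -77.88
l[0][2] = -40.44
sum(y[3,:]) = 59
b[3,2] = 15.55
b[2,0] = -64.82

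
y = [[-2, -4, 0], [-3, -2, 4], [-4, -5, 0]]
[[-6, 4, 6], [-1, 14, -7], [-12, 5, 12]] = y@[[3, 0, -3], [0, -1, 0], [2, 3, -4]]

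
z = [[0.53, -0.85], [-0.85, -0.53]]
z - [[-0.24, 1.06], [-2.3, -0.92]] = [[0.77, -1.91],[1.45, 0.39]]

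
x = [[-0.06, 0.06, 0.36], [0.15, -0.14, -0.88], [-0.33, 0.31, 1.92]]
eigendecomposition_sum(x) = [[(-0.06+0j),(0.06+0j),0.36+0.00j], [0.15+0.00j,(-0.14-0j),-0.88-0.00j], [-0.33+0.00j,(0.31+0j),1.92+0.00j]] + [[0.00+0.00j, -0j, 0.00-0.00j],[(-0+0j), 0.00+0.00j, 0.00+0.00j],[0.00+0.00j, -0.00-0.00j, -0.00-0.00j]] + [[-0j, 0j, 0.00+0.00j], [-0.00-0.00j, 0.00-0.00j, -0j], [0.00-0.00j, (-0+0j), (-0+0j)]]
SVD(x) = [[-0.17, 0.87, 0.46], [0.41, 0.48, -0.77], [-0.90, 0.06, -0.44]] @ diag([2.201065260735801, 0.002829275732529838, 0.0019269615639750622]) @ [[0.17, -0.16, -0.97], [0.38, 0.92, -0.08], [0.91, -0.35, 0.21]]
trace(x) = 1.72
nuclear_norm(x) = 2.21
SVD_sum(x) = [[-0.06, 0.06, 0.36], [0.15, -0.14, -0.88], [-0.33, 0.31, 1.92]] + [[0.00, 0.00, -0.0], [0.0, 0.00, -0.00], [0.0, 0.0, -0.0]] + [[0.00, -0.0, 0.00], [-0.0, 0.0, -0.0], [-0.00, 0.00, -0.0]]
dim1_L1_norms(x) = [0.48, 1.17, 2.56]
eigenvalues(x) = [(1.72+0j), 0j, -0j]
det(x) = 0.00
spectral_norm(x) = 2.20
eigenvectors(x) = [[-0.17+0.00j, (-0.73+0j), -0.73-0.00j], [(0.41+0j), -0.02-0.66j, (-0.02+0.66j)], [(-0.9+0j), (-0.12+0.11j), -0.12-0.11j]]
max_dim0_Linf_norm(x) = 1.92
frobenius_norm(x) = 2.20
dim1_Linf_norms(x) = [0.36, 0.88, 1.92]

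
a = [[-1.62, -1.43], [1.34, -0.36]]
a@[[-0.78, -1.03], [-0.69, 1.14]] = [[2.25, 0.04], [-0.8, -1.79]]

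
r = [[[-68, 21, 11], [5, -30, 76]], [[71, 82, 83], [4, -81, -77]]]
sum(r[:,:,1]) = -8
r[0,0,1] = 21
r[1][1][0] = 4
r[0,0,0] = -68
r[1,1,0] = 4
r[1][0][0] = 71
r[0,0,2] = 11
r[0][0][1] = 21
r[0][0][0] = -68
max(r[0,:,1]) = 21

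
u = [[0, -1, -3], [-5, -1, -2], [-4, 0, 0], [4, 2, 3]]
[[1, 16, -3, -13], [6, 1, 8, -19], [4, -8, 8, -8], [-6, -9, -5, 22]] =u@[[-1, 2, -2, 2], [-1, -1, 0, 1], [0, -5, 1, 4]]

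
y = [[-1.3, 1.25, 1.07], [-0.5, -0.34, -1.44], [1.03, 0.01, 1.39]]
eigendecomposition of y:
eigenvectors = [[-0.95, -0.01, 0.47], [-0.01, 0.64, 0.8], [0.32, -0.77, -0.36]]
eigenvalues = [-1.65, 1.39, 0.01]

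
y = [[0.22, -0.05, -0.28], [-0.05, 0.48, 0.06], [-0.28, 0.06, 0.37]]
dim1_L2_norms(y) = [0.36, 0.49, 0.47]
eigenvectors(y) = [[0.79, 0.54, -0.28], [0.01, -0.47, -0.88], [0.61, -0.7, 0.38]]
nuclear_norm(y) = 1.07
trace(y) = 1.07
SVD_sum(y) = [[0.18, -0.16, -0.24], [-0.16, 0.14, 0.21], [-0.24, 0.21, 0.31]] + [[0.03, 0.11, -0.05], [0.11, 0.34, -0.15], [-0.05, -0.15, 0.06]] + [[0.0, 0.00, 0.0], [0.00, 0.0, 0.0], [0.00, 0.00, 0.00]]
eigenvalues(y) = [0.01, 0.63, 0.44]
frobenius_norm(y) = 0.76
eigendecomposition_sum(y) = [[0.0, 0.00, 0.0],[0.0, 0.0, 0.0],[0.0, 0.0, 0.0]] + [[0.18, -0.16, -0.24],[-0.16, 0.14, 0.21],[-0.24, 0.21, 0.31]] + [[0.03, 0.11, -0.05], [0.11, 0.34, -0.15], [-0.05, -0.15, 0.06]]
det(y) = 0.00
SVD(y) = [[-0.54, -0.28, 0.79], [0.47, -0.88, 0.01], [0.7, 0.38, 0.61]] @ diag([0.626458052304022, 0.43843382140206383, 0.005108126293914295]) @ [[-0.54, 0.47, 0.7],[-0.28, -0.88, 0.38],[0.79, 0.01, 0.61]]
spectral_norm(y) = 0.63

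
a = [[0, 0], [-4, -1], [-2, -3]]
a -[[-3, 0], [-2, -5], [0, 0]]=[[3, 0], [-2, 4], [-2, -3]]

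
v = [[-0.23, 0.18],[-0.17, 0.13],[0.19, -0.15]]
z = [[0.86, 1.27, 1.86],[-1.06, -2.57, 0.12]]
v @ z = [[-0.39, -0.75, -0.41], [-0.28, -0.55, -0.3], [0.32, 0.63, 0.34]]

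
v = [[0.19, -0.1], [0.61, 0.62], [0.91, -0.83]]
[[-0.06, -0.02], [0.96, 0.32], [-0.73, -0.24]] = v @ [[0.32,0.11],[1.23,0.41]]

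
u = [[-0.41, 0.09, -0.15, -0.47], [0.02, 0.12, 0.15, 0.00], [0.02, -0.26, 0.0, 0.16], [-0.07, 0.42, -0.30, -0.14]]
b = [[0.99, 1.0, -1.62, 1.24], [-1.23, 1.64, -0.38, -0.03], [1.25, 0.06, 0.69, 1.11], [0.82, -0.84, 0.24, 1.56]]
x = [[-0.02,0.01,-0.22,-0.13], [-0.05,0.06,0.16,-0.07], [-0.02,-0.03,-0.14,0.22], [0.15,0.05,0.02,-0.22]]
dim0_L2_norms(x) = [0.16, 0.08, 0.31, 0.34]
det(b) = 6.88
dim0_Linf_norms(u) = [0.41, 0.42, 0.3, 0.47]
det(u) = -0.00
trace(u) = -0.43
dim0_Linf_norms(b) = [1.25, 1.64, 1.62, 1.56]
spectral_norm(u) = 0.77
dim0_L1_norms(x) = [0.24, 0.15, 0.54, 0.64]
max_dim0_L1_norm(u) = 0.89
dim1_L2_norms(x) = [0.26, 0.19, 0.26, 0.27]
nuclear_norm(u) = 1.49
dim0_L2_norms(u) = [0.42, 0.52, 0.37, 0.52]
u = x @ b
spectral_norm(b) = 3.03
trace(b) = 4.88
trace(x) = -0.32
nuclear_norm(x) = 0.84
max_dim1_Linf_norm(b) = 1.64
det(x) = -0.00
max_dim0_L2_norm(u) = 0.52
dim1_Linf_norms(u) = [0.47, 0.15, 0.26, 0.42]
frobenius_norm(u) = 0.92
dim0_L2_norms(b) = [2.17, 2.1, 1.82, 2.28]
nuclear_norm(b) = 7.51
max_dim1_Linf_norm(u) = 0.47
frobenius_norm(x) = 0.50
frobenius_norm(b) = 4.20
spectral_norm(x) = 0.38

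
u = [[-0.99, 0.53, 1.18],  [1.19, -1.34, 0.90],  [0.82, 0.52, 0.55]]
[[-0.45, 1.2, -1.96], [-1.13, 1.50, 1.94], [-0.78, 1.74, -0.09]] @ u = [[0.27,-2.87,-0.53], [4.49,-1.6,1.08], [2.77,-2.79,0.6]]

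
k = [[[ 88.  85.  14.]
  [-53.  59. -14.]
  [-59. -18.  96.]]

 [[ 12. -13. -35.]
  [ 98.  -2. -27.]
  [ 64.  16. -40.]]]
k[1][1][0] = 98.0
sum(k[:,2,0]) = 5.0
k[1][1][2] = -27.0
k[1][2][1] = 16.0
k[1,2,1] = 16.0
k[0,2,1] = -18.0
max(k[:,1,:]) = 98.0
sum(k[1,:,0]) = 174.0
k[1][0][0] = 12.0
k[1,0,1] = -13.0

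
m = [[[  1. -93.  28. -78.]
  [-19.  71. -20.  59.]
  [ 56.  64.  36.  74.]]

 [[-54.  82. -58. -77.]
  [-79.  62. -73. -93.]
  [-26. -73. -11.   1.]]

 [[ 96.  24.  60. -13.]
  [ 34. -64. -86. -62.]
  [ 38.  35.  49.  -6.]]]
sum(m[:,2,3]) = 69.0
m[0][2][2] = 36.0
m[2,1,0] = 34.0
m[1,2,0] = -26.0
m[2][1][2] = -86.0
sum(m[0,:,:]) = 179.0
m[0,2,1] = 64.0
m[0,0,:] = [1.0, -93.0, 28.0, -78.0]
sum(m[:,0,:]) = -82.0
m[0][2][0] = 56.0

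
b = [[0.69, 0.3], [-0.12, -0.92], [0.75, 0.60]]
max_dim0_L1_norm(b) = 1.82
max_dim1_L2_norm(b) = 0.96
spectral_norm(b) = 1.40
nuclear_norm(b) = 2.03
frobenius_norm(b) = 1.53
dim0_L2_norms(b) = [1.03, 1.14]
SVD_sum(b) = [[0.44, 0.51],  [-0.50, -0.59],  [0.61, 0.72]] + [[0.25, -0.21], [0.38, -0.33], [0.14, -0.12]]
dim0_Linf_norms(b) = [0.75, 0.92]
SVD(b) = [[-0.48, -0.52],[0.56, -0.8],[-0.68, -0.29]] @ diag([1.397029034130048, 0.6306424326016009]) @ [[-0.65,  -0.76], [-0.76,  0.65]]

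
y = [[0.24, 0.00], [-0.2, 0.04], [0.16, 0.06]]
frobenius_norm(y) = 0.36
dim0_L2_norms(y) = [0.35, 0.07]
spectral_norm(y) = 0.35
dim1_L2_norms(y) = [0.24, 0.2, 0.17]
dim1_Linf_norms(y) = [0.24, 0.2, 0.16]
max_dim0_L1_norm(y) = 0.6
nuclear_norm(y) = 0.42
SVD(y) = [[-0.68,0.05], [0.57,-0.59], [-0.46,-0.80]] @ diag([0.3510294730190001, 0.0719604688145028]) @ [[-1.0, -0.01], [0.01, -1.00]]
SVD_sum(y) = [[0.24,0.0],[-0.2,-0.00],[0.16,0.00]] + [[0.00, -0.0], [-0.00, 0.04], [-0.00, 0.06]]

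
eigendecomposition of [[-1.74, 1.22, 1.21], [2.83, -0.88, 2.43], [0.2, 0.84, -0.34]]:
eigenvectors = [[-0.42, -0.51, -0.38], [-0.82, 0.83, -0.70], [-0.38, -0.21, 0.61]]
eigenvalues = [1.7, -3.23, -1.43]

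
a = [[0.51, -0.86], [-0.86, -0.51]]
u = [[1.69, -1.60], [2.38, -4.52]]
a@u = [[-1.18, 3.07], [-2.67, 3.68]]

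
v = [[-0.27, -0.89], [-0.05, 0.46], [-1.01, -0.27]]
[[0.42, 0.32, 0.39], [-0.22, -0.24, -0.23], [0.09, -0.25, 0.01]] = v@[[0.04, 0.38, 0.12], [-0.48, -0.48, -0.48]]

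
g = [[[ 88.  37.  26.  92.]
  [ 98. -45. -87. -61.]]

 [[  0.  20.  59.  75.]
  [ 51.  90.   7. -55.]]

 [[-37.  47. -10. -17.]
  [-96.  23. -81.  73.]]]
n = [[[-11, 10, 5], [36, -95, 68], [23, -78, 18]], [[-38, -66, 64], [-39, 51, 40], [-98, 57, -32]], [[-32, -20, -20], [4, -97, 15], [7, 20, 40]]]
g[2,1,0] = -96.0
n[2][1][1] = -97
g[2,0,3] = -17.0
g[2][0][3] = -17.0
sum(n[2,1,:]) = -78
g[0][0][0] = 88.0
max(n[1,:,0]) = -38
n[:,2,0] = [23, -98, 7]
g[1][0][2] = 59.0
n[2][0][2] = -20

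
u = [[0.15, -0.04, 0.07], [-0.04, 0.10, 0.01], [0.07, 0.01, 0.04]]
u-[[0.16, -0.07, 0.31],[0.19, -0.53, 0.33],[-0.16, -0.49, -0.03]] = [[-0.01, 0.03, -0.24], [-0.23, 0.63, -0.32], [0.23, 0.5, 0.07]]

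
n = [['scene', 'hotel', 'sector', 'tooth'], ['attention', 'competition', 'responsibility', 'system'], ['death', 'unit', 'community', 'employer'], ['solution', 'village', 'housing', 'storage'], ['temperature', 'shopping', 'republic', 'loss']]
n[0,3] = 'tooth'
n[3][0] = 'solution'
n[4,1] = 'shopping'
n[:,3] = ['tooth', 'system', 'employer', 'storage', 'loss']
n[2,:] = ['death', 'unit', 'community', 'employer']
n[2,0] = 'death'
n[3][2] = 'housing'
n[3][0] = 'solution'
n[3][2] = 'housing'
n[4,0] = 'temperature'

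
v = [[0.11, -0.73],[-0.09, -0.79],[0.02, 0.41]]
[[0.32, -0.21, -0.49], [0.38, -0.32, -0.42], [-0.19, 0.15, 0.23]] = v @ [[-0.16, 0.45, -0.51], [-0.46, 0.35, 0.59]]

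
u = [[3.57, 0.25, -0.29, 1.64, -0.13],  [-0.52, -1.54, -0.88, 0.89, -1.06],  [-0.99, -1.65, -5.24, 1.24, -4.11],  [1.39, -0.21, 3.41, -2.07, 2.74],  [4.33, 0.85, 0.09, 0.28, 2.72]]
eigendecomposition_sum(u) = [[0.07+0.00j, (-0.17-0j), -0.74-0.00j, (0.24-0j), -0.42-0.00j],  [(0.14+0j), -0.36-0.00j, (-1.6-0j), (0.53-0j), (-0.91-0j)],  [0.46+0.00j, (-1.17-0j), -5.16-0.00j, 1.70-0.00j, -2.94-0.00j],  [-0.35-0.00j, (0.88+0j), 3.87+0.00j, -1.28+0.00j, (2.2+0j)],  [(-0.04-0j), (0.1+0j), 0.43+0.00j, (-0.14+0j), 0.24+0.00j]] + [[3.07-0.00j,0.12-0.00j,0.19-0.00j,(0.83+0j),(0.51+0j)], [-0.75+0.00j,(-0.03+0j),(-0.05+0j),-0.20-0.00j,-0.13-0.00j], [(-2.82+0j),-0.11+0.00j,(-0.18+0j),-0.76-0.00j,-0.47-0.00j], [2.08-0.00j,(0.08-0j),(0.13-0j),0.56+0.00j,0.35+0.00j], [(6.94-0j),(0.26-0j),0.43-0.00j,(1.87+0j),(1.16+0j)]] + [[0.51+0.00j, (-0.08-0j), (0.08-0j), (0.2-0j), -0.26-0.00j], [(0.27+0j), (-0.04-0j), 0.04-0.00j, (0.11-0j), (-0.14-0j)], [(1.32+0j), -0.21-0.00j, (0.22-0j), 0.53-0.00j, (-0.68-0j)], [(-0.56-0j), 0.09+0.00j, (-0.09+0j), -0.22+0.00j, (0.28+0j)], [-2.68-0.00j, 0.43+0.00j, -0.44+0.00j, -1.07+0.00j, 1.37+0.00j]] + [[(-0.04+0.03j), (0.19+0.26j), 0.09-0.15j, (0.18-0.08j), 0.02-0.02j], [-0.09-0.08j, (-0.55+0.51j), 0.36+0.16j, (0.23+0.41j), (0.06+0.03j)], [(0.02-0.02j), (-0.08-0.17j), -0.06+0.07j, (-0.11+0.03j), -0.01+0.01j], [(0.11-0.11j), -0.63-0.79j, (-0.25+0.47j), (-0.57+0.27j), (-0.05+0.07j)], [(0.05-0j), (0.03-0.32j), (-0.16+0.05j), -0.19-0.06j, (-0.03+0.01j)]] + [[(-0.04-0.03j), (0.19-0.26j), 0.09+0.15j, 0.18+0.08j, 0.02+0.02j], [-0.09+0.08j, -0.55-0.51j, 0.36-0.16j, (0.23-0.41j), 0.06-0.03j], [0.02+0.02j, -0.08+0.17j, -0.06-0.07j, (-0.11-0.03j), -0.01-0.01j], [(0.11+0.11j), (-0.63+0.79j), -0.25-0.47j, (-0.57-0.27j), (-0.05-0.07j)], [0.05+0.00j, (0.03+0.32j), -0.16-0.05j, -0.19+0.06j, -0.03-0.01j]]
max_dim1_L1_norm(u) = 13.23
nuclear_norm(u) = 19.08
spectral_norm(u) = 9.21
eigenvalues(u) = [(-6.49+0j), (4.59+0j), (1.83+0j), (-1.25+0.89j), (-1.25-0.89j)]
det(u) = -127.87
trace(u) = -2.56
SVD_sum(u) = [[0.30, 0.15, 0.50, -0.17, 0.49],[-0.72, -0.36, -1.19, 0.39, -1.16],[-2.57, -1.3, -4.27, 1.41, -4.17],[1.8, 0.91, 3.0, -0.99, 2.93],[1.32, 0.67, 2.19, -0.72, 2.14]] + [[3.12, 0.16, -1.51, 1.33, 0.02],[0.14, 0.01, -0.07, 0.06, 0.0],[1.38, 0.07, -0.67, 0.59, 0.01],[-0.80, -0.04, 0.39, -0.34, -0.00],[3.15, 0.16, -1.52, 1.35, 0.02]] + [[-0.01, 0.02, -0.00, 0.01, 0.00], [0.21, -0.86, 0.05, -0.34, -0.02], [0.15, -0.62, 0.03, -0.24, -0.02], [0.29, -1.21, 0.07, -0.47, -0.03], [0.01, -0.02, 0.00, -0.01, -0.00]] + [[0.05, -0.19, 0.65, 0.65, -0.41],  [0.03, -0.13, 0.44, 0.44, -0.28],  [-0.03, 0.11, -0.38, -0.38, 0.24],  [-0.01, 0.03, -0.1, -0.1, 0.06],  [-0.04, 0.15, -0.52, -0.52, 0.33]] + [[0.11, 0.11, 0.06, -0.18, -0.23], [-0.19, -0.19, -0.11, 0.33, 0.41], [0.08, 0.08, 0.05, -0.14, -0.17], [0.10, 0.10, 0.06, -0.17, -0.21], [-0.11, -0.11, -0.06, 0.19, 0.23]]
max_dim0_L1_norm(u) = 10.8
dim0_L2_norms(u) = [5.89, 2.43, 6.32, 3.06, 5.74]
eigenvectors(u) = [[0.11+0.00j,-0.37+0.00j,(-0.16+0j),-0.24-0.01j,-0.24+0.01j], [(0.24+0j),0.09+0.00j,-0.09+0.00j,-0.04-0.56j,-0.04+0.56j], [0.77+0.00j,(0.34+0j),-0.43+0.00j,0.13+0.03j,(0.13-0.03j)], [-0.58+0.00j,-0.25+0.00j,(0.18+0j),(0.75+0j),0.75-0.00j], [(-0.06+0j),-0.83+0.00j,(0.87+0j),(0.17+0.17j),0.17-0.17j]]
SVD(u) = [[-0.09,-0.66,0.02,0.64,0.39], [0.2,-0.03,-0.54,0.43,-0.69], [0.74,-0.29,-0.38,-0.37,0.29], [-0.52,0.17,-0.75,-0.10,0.36], [-0.38,-0.67,-0.01,-0.51,-0.39]] @ diag([9.212905823481169, 5.612578182824894, 1.772002152998812, 1.6148039643453047, 0.8642042327176168]) @ [[-0.38, -0.19, -0.63, 0.21, -0.62], [-0.84, -0.04, 0.41, -0.36, -0.0], [-0.22, 0.91, -0.05, 0.35, 0.02], [0.05, -0.19, 0.63, 0.63, -0.40], [0.32, 0.32, 0.19, -0.55, -0.68]]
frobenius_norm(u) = 11.08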